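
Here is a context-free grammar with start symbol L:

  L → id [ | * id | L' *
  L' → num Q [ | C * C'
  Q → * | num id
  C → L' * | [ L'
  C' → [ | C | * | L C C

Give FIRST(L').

L' → num Q [ contributes {num}.
From L' → C * C': add FIRST(C) = { [, num }.
Union: FIRST(L') = { [, num }.

{ [, num }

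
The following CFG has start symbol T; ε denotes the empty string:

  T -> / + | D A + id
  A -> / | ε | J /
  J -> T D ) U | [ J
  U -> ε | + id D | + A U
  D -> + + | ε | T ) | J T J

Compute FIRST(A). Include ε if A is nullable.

{ +, /, [, ε }

A -> / contributes {/}.
A -> ε contributes ε.
From A -> J /: add FIRST(J) = { +, /, [ }.
Union: FIRST(A) = { +, /, [, ε }.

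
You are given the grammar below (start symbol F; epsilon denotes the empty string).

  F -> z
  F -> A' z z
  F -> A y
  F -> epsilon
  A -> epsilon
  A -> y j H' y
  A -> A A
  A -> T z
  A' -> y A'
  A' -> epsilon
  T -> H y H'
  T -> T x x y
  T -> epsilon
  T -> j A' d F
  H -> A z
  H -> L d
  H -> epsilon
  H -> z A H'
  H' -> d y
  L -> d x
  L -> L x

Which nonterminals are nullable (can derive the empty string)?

Directly nullable (have an epsilon-production): F, A, A', T, H.
No other nonterminal has a production whose RHS symbols are all nullable.

{ A, A', F, H, T }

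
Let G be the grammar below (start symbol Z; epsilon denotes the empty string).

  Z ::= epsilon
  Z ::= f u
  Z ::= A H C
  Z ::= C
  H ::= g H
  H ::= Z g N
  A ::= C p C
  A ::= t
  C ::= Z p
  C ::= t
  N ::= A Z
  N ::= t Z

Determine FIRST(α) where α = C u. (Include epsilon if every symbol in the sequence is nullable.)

Add FIRST(C) = { f, p, t }; C is not nullable, stop.

{ f, p, t }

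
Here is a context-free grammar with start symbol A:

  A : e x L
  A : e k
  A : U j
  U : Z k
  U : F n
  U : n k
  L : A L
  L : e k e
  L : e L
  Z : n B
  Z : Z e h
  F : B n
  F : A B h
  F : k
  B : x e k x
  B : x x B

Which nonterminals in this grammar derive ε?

No nonterminal has an empty production or an RHS whose symbols are all nullable.

{ } (none)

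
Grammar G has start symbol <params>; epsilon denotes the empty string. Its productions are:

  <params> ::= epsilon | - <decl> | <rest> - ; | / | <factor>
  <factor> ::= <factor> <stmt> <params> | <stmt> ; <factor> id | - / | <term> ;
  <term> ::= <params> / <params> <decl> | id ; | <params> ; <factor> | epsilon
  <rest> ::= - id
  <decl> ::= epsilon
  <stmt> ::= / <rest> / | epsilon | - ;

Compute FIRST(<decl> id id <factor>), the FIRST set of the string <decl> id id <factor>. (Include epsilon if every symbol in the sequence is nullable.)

Add FIRST(<decl>)\{epsilon} = {  }; <decl> is nullable, continue.
id is a terminal; add {id} and stop.

{ id }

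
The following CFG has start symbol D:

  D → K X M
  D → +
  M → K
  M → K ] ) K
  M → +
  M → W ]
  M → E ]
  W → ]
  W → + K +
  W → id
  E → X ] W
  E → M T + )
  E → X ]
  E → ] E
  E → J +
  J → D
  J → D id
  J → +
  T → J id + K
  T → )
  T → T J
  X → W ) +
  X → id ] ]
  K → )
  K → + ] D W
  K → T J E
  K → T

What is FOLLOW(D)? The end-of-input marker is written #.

{ #, ), +, ], id }

D is the start symbol, so # ∈ FOLLOW(D).
In J → D: D is at the end, add FOLLOW(J) = { #, ), +, ], id }.
In J → D id: add FIRST(id) = { id }.
In K → + ] D W: add FIRST(W) = { +, ], id }.
Union: FOLLOW(D) = { #, ), +, ], id }.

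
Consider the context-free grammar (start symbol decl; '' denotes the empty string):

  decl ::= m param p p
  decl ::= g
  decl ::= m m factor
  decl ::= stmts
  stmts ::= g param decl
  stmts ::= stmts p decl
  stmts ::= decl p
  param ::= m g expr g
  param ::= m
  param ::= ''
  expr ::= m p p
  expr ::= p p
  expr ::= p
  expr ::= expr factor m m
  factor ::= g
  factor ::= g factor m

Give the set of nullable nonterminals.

{ param }

Directly nullable (have an ''-production): param.
No other nonterminal has a production whose RHS symbols are all nullable.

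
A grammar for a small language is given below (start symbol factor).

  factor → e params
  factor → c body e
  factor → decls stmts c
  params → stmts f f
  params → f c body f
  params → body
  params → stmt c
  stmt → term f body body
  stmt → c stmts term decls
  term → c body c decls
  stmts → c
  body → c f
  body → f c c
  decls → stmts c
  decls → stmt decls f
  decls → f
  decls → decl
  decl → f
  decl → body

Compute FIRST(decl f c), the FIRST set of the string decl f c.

Add FIRST(decl) = { c, f }; decl is not nullable, stop.

{ c, f }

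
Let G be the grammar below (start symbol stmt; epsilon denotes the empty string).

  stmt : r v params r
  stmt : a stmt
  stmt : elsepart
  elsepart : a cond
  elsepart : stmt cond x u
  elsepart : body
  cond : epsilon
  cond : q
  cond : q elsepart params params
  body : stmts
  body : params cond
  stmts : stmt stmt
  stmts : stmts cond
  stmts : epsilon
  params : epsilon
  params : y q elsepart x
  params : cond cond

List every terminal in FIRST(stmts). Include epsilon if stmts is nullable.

{ a, q, r, x, y, epsilon }

From stmts : stmt stmt: stmt, stmt nullable, take FIRST(stmt) ∪ FIRST(stmt) = { a, q, r, x, y }; also epsilon since the whole RHS is nullable.
From stmts : stmts cond: stmts, cond nullable, take FIRST(stmts) ∪ FIRST(cond) = { a, q, r, x, y }; also epsilon since the whole RHS is nullable.
stmts : epsilon contributes epsilon.
Union: FIRST(stmts) = { a, q, r, x, y, epsilon }.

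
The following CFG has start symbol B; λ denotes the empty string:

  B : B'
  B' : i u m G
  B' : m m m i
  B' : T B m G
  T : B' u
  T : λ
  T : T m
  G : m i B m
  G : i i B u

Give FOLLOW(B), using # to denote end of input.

{ #, m, u }

B is the start symbol, so # ∈ FOLLOW(B).
In B' : T B m G: add FIRST(m G) = { m }.
In G : m i B m: add FIRST(m) = { m }.
In G : i i B u: add FIRST(u) = { u }.
Union: FOLLOW(B) = { #, m, u }.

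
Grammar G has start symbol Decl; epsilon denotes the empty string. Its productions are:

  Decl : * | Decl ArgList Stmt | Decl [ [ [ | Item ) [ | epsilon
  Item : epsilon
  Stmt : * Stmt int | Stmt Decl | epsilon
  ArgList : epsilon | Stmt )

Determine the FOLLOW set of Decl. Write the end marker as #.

Decl is the start symbol, so # ∈ FOLLOW(Decl).
In Decl : Decl ArgList Stmt: add FIRST(ArgList Stmt)\{epsilon} = { ), *, [ }.
  Since ArgList Stmt is nullable, also add FOLLOW(Decl) = { #, ), *, [, int }.
In Decl : Decl [ [ [: add FIRST([ [ [) = { [ }.
In Stmt : Stmt Decl: Decl is at the end, add FOLLOW(Stmt) = { #, ), *, [, int }.
Union: FOLLOW(Decl) = { #, ), *, [, int }.

{ #, ), *, [, int }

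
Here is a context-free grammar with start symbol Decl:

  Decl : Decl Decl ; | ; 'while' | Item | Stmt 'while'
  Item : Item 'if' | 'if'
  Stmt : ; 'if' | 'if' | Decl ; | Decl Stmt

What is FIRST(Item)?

{ 'if' }

From Item : Item 'if': add FIRST(Item) = { 'if' }.
Item : 'if' contributes {'if'}.
Union: FIRST(Item) = { 'if' }.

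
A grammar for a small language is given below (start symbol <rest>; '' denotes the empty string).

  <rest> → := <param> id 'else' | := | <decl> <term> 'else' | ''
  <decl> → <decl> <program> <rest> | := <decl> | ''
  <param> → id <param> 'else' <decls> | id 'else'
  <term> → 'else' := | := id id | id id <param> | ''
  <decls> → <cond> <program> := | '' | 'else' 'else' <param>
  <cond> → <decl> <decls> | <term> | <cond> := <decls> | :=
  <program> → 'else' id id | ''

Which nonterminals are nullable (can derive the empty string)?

Directly nullable (have an ''-production): <rest>, <decl>, <term>, <decls>, <program>.
<cond> → <decl> <decls> with every symbol nullable, so <cond> is nullable.
No other nonterminal has a production whose RHS symbols are all nullable.

{ <cond>, <decl>, <decls>, <program>, <rest>, <term> }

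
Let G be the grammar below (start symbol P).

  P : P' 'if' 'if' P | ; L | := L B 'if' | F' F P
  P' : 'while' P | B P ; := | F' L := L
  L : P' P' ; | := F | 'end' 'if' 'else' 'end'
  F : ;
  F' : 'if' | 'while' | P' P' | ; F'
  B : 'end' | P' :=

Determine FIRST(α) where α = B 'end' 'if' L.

Add FIRST(B) = { 'end', 'if', 'while', ; }; B is not nullable, stop.

{ 'end', 'if', 'while', ; }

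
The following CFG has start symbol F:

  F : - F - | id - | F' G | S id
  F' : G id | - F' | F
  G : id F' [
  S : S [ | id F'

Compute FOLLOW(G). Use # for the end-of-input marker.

In F : F' G: G is at the end, add FOLLOW(F) = { #, -, [, id }.
In F' : G id: add FIRST(id) = { id }.
Union: FOLLOW(G) = { #, -, [, id }.

{ #, -, [, id }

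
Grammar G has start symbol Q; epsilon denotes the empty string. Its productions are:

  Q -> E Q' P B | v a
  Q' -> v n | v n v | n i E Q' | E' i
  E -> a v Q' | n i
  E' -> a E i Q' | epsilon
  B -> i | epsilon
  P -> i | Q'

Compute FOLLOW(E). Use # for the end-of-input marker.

In Q -> E Q' P B: add FIRST(Q' P B) = { a, i, n, v }.
In Q' -> n i E Q': add FIRST(Q') = { a, i, n, v }.
In E' -> a E i Q': add FIRST(i Q') = { i }.
Union: FOLLOW(E) = { a, i, n, v }.

{ a, i, n, v }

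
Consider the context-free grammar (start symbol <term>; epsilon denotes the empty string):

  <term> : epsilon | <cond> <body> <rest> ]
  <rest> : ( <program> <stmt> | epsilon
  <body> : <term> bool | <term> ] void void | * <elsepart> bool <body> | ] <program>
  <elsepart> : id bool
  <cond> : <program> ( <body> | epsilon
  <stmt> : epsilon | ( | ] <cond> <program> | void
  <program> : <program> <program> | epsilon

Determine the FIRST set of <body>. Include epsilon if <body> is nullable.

From <body> : <term> bool: <term> nullable, take FIRST(<term>) ∪ {bool} = { (, *, ], bool }.
From <body> : <term> ] void void: <term> nullable, take FIRST(<term>) ∪ {]} = { (, *, ], bool }.
<body> : * <elsepart> bool <body> contributes {*}.
<body> : ] <program> contributes {]}.
Union: FIRST(<body>) = { (, *, ], bool }.

{ (, *, ], bool }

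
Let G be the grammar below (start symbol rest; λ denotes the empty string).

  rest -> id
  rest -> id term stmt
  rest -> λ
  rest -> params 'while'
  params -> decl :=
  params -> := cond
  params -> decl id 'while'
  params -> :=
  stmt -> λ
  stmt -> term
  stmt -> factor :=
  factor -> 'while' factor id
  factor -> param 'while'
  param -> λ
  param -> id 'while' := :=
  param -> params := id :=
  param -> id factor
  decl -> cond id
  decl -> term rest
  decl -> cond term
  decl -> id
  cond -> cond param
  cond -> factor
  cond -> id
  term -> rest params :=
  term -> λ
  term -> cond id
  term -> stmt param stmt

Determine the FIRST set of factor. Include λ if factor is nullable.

{ 'while', :=, id }

factor -> 'while' factor id contributes {'while'}.
From factor -> param 'while': param nullable, take FIRST(param) ∪ {'while'} = { 'while', :=, id }.
Union: FIRST(factor) = { 'while', :=, id }.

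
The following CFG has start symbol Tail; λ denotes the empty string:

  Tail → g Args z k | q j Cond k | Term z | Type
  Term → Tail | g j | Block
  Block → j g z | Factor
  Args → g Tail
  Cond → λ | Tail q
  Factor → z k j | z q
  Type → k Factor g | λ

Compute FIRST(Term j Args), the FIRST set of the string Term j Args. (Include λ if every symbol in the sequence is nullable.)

{ g, j, k, q, z }

Add FIRST(Term)\{λ} = { g, j, k, q, z }; Term is nullable, continue.
j is a terminal; add {j} and stop.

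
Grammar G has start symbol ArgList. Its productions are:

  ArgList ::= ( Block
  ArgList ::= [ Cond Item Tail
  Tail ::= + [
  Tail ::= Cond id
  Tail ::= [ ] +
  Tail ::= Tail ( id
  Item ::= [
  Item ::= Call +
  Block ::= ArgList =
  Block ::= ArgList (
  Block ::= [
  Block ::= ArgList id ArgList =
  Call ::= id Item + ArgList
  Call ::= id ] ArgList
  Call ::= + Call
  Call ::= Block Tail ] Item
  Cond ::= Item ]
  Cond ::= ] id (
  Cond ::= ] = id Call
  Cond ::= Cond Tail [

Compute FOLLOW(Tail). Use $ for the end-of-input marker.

In ArgList ::= [ Cond Item Tail: Tail is at the end, add FOLLOW(ArgList) = { $, (, +, =, [, ], id }.
In Tail ::= Tail ( id: add FIRST(( id) = { ( }.
In Call ::= Block Tail ] Item: add FIRST(] Item) = { ] }.
In Cond ::= Cond Tail [: add FIRST([) = { [ }.
Union: FOLLOW(Tail) = { $, (, +, =, [, ], id }.

{ $, (, +, =, [, ], id }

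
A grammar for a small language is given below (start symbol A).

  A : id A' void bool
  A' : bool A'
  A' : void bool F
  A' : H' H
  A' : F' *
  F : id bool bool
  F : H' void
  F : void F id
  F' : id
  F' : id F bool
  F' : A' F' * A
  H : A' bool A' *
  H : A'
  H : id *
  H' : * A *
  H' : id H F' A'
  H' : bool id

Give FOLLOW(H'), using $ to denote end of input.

{ *, bool, id, void }

In A' : H' H: add FIRST(H) = { *, bool, id, void }.
In F : H' void: add FIRST(void) = { void }.
Union: FOLLOW(H') = { *, bool, id, void }.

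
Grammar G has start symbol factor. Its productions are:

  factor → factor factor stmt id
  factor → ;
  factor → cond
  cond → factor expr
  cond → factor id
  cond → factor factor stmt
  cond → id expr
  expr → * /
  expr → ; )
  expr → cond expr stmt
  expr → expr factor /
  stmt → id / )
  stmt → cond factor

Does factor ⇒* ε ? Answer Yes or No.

No nonterminal in this grammar is nullable.
No production of factor has an RHS whose symbols are all nullable, so factor is not nullable.

No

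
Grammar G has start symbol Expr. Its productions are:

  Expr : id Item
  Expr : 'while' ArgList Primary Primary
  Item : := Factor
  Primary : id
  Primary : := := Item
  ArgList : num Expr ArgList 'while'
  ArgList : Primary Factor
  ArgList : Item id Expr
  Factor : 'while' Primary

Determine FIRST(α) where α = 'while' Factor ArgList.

{ 'while' }

'while' is a terminal; add {'while'} and stop.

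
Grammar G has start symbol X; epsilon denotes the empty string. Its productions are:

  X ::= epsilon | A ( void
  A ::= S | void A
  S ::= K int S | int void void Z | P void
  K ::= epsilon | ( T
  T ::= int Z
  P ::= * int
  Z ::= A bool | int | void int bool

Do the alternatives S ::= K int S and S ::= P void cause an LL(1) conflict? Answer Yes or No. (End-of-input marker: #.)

No

FIRST(K int S) = { (, int } and FIRST(P void) = { * }.
The FIRST sets are disjoint and neither alternative is nullable — no conflict.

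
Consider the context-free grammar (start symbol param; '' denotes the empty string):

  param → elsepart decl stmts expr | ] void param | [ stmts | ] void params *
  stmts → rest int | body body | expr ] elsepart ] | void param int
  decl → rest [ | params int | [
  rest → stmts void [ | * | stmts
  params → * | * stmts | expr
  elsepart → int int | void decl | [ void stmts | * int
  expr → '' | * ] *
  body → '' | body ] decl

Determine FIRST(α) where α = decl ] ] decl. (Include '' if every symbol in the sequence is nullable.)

{ *, [, ], int, void }

Add FIRST(decl) = { *, [, ], int, void }; decl is not nullable, stop.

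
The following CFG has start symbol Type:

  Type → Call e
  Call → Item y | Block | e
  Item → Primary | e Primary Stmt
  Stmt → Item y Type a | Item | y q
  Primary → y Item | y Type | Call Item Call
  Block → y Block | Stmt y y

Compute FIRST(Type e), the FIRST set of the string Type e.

Add FIRST(Type) = { e, y }; Type is not nullable, stop.

{ e, y }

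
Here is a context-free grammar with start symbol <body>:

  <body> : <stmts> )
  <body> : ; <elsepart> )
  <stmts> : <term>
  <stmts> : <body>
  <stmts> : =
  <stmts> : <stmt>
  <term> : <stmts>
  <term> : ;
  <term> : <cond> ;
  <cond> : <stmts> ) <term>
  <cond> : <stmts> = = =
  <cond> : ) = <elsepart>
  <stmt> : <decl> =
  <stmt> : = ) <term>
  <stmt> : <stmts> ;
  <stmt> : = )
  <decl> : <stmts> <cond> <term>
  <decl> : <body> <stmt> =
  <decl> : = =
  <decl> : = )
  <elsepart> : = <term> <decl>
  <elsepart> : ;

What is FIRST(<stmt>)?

{ ), ;, = }

From <stmt> : <decl> =: add FIRST(<decl>) = { ), ;, = }.
<stmt> : = ) <term> contributes {=}.
From <stmt> : <stmts> ;: add FIRST(<stmts>) = { ), ;, = }.
<stmt> : = ) contributes {=}.
Union: FIRST(<stmt>) = { ), ;, = }.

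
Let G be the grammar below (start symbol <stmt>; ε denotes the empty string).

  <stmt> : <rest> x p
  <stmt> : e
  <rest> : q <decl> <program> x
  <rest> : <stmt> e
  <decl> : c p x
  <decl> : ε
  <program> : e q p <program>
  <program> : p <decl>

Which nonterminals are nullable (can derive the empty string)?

Directly nullable (have an ε-production): <decl>.
No other nonterminal has a production whose RHS symbols are all nullable.

{ <decl> }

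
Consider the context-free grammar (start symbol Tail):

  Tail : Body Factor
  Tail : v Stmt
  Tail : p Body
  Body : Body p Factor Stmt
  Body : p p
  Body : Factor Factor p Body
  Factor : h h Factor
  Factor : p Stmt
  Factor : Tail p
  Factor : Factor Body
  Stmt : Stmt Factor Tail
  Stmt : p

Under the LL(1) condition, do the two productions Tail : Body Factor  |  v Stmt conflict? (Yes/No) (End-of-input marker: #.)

FIRST(Body Factor) = { h, p, v } and FIRST(v Stmt) = { v }.
Both contain v, so the two alternatives are not disjoint — LL(1) conflict.

Yes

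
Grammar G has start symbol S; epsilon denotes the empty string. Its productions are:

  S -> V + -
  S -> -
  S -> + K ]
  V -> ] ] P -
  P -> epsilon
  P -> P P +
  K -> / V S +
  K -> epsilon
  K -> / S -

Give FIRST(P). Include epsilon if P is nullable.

{ +, epsilon }

P -> epsilon contributes epsilon.
From P -> P P +: P, P nullable, take FIRST(P) ∪ FIRST(P) ∪ {+} = { + }.
Union: FIRST(P) = { +, epsilon }.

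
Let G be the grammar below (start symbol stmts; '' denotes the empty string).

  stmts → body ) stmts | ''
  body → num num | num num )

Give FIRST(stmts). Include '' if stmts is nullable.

From stmts → body ) stmts: add FIRST(body) = { num }.
stmts → '' contributes ''.
Union: FIRST(stmts) = { num, '' }.

{ num, '' }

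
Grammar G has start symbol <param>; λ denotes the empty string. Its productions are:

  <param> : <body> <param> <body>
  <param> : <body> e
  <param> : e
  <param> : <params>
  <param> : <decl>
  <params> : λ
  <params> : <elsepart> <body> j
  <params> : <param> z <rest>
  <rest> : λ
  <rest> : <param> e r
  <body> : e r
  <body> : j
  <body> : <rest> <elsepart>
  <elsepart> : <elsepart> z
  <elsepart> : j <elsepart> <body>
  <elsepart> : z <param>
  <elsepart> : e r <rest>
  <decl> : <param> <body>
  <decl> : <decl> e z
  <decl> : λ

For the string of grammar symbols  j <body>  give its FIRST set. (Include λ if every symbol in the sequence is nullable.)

j is a terminal; add {j} and stop.

{ j }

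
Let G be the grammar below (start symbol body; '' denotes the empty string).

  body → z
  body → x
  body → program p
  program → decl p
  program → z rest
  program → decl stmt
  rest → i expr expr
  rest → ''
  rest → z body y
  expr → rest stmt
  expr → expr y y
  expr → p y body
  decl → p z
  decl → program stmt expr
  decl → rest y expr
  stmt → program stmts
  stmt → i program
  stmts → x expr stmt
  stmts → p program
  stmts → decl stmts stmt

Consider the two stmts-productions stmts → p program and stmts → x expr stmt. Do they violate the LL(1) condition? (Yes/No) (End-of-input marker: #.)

No

FIRST(p program) = { p } and FIRST(x expr stmt) = { x }.
The FIRST sets are disjoint and neither alternative is nullable — no conflict.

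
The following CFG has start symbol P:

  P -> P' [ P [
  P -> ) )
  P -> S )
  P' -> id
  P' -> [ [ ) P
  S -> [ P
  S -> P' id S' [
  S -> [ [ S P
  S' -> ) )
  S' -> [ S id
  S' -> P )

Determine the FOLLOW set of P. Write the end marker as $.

{ $, ), [, id }

P is the start symbol, so $ ∈ FOLLOW(P).
In P -> P' [ P [: add FIRST([) = { [ }.
In P' -> [ [ ) P: P is at the end, add FOLLOW(P') = { [, id }.
In S -> [ P: P is at the end, add FOLLOW(S) = { ), [, id }.
In S -> [ [ S P: P is at the end, add FOLLOW(S) = { ), [, id }.
In S' -> P ): add FIRST()) = { ) }.
Union: FOLLOW(P) = { $, ), [, id }.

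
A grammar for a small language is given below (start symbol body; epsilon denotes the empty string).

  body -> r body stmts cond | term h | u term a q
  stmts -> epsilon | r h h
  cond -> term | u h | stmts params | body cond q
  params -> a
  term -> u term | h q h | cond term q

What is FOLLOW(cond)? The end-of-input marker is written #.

{ #, a, h, q, r, u }

In body -> r body stmts cond: cond is at the end, add FOLLOW(body) = { #, a, h, r, u }.
In cond -> body cond q: add FIRST(q) = { q }.
In term -> cond term q: add FIRST(term q) = { a, h, r, u }.
Union: FOLLOW(cond) = { #, a, h, q, r, u }.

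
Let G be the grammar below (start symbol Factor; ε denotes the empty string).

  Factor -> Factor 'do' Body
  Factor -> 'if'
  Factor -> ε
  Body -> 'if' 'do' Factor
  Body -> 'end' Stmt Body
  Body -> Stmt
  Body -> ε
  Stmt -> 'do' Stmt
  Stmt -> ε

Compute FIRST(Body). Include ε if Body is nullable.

Body -> 'if' 'do' Factor contributes {'if'}.
Body -> 'end' Stmt Body contributes {'end'}.
From Body -> Stmt: add FIRST(Stmt) = { 'do', ε } (including ε since Stmt is nullable).
Body -> ε contributes ε.
Union: FIRST(Body) = { 'do', 'end', 'if', ε }.

{ 'do', 'end', 'if', ε }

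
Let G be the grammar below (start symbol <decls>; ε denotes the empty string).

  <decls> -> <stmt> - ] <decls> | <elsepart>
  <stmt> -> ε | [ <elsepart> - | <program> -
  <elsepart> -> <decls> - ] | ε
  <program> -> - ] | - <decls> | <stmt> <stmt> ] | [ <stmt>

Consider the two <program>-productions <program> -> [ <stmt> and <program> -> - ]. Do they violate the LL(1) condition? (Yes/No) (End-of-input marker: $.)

No

FIRST([ <stmt>) = { [ } and FIRST(- ]) = { - }.
The FIRST sets are disjoint and neither alternative is nullable — no conflict.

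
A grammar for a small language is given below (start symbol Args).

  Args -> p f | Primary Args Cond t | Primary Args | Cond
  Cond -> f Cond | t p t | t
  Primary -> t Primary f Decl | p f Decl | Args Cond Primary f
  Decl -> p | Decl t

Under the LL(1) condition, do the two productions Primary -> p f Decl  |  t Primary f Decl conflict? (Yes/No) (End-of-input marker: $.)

No

FIRST(p f Decl) = { p } and FIRST(t Primary f Decl) = { t }.
The FIRST sets are disjoint and neither alternative is nullable — no conflict.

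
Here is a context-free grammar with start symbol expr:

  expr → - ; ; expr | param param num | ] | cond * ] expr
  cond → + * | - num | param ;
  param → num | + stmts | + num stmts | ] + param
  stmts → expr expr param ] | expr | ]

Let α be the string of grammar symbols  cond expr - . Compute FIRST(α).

Add FIRST(cond) = { +, -, ], num }; cond is not nullable, stop.

{ +, -, ], num }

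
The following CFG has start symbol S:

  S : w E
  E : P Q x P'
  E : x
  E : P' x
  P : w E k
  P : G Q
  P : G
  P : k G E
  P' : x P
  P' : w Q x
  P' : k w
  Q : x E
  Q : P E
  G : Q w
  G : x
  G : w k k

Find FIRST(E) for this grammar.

{ k, w, x }

From E : P Q x P': add FIRST(P) = { k, w, x }.
E : x contributes {x}.
From E : P' x: add FIRST(P') = { k, w, x }.
Union: FIRST(E) = { k, w, x }.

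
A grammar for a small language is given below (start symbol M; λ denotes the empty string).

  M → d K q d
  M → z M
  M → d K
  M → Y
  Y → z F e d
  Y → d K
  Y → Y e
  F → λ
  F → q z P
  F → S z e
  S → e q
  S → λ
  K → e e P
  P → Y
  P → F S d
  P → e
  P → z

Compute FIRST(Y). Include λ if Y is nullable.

Y → z F e d contributes {z}.
Y → d K contributes {d}.
From Y → Y e: add FIRST(Y) = { d, z }.
Union: FIRST(Y) = { d, z }.

{ d, z }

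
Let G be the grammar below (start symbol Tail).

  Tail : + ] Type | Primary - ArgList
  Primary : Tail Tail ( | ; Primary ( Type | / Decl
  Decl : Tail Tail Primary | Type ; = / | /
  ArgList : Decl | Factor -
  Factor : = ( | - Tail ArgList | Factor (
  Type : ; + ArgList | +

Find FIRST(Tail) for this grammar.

Tail : + ] Type contributes {+}.
From Tail : Primary - ArgList: add FIRST(Primary) = { +, /, ; }.
Union: FIRST(Tail) = { +, /, ; }.

{ +, /, ; }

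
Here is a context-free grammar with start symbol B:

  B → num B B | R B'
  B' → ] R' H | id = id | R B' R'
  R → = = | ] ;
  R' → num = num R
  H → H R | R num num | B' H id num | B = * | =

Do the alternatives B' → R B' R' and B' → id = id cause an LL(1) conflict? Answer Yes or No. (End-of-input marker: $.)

FIRST(R B' R') = { =, ] } and FIRST(id = id) = { id }.
The FIRST sets are disjoint and neither alternative is nullable — no conflict.

No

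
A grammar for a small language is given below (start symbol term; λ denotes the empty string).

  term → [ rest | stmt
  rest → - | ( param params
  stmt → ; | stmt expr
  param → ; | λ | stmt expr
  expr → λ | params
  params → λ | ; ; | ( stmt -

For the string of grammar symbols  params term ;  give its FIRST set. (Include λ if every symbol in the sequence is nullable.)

Add FIRST(params)\{λ} = { (, ; }; params is nullable, continue.
Add FIRST(term) = { ;, [ }; term is not nullable, stop.

{ (, ;, [ }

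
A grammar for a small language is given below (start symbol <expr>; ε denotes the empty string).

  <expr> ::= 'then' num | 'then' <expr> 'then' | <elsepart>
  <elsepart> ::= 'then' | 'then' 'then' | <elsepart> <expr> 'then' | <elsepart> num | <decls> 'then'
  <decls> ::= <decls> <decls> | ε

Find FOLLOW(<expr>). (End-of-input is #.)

{ #, 'then' }

<expr> is the start symbol, so # ∈ FOLLOW(<expr>).
In <expr> ::= 'then' <expr> 'then': add FIRST('then') = { 'then' }.
In <elsepart> ::= <elsepart> <expr> 'then': add FIRST('then') = { 'then' }.
Union: FOLLOW(<expr>) = { #, 'then' }.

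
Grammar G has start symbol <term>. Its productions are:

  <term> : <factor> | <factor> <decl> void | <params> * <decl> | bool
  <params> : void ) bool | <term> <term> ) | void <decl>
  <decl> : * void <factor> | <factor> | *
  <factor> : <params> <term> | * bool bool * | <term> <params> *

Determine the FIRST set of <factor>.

From <factor> : <params> <term>: add FIRST(<params>) = { *, bool, void }.
<factor> : * bool bool * contributes {*}.
From <factor> : <term> <params> *: add FIRST(<term>) = { *, bool, void }.
Union: FIRST(<factor>) = { *, bool, void }.

{ *, bool, void }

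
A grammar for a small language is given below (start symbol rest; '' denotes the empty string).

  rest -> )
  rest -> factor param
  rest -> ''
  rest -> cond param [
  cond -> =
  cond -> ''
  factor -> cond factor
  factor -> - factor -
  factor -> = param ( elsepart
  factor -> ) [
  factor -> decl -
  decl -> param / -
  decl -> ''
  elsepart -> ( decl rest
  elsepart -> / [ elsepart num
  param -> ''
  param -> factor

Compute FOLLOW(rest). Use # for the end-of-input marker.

{ #, (, ), -, /, =, [, num }

rest is the start symbol, so # ∈ FOLLOW(rest).
In elsepart -> ( decl rest: rest is at the end, add FOLLOW(elsepart) = { #, (, ), -, /, =, [, num }.
Union: FOLLOW(rest) = { #, (, ), -, /, =, [, num }.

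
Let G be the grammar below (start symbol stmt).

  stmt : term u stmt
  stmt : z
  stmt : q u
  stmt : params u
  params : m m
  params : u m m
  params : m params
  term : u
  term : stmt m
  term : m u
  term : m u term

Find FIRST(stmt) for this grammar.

From stmt : term u stmt: add FIRST(term) = { m, q, u, z }.
stmt : z contributes {z}.
stmt : q u contributes {q}.
From stmt : params u: add FIRST(params) = { m, u }.
Union: FIRST(stmt) = { m, q, u, z }.

{ m, q, u, z }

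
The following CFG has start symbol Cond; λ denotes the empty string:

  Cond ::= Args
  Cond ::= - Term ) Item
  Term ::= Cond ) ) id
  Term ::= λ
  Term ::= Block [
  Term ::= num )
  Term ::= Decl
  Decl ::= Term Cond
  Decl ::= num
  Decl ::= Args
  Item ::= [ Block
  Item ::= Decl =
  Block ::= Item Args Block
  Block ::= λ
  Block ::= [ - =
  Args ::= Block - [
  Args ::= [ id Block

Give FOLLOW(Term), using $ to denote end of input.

In Cond ::= - Term ) Item: add FIRST() Item) = { ) }.
In Decl ::= Term Cond: add FIRST(Cond) = { -, [, num }.
Union: FOLLOW(Term) = { ), -, [, num }.

{ ), -, [, num }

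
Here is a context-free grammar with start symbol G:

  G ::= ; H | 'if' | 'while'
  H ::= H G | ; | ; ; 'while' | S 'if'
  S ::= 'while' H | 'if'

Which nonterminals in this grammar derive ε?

{ } (none)

No nonterminal has an empty production or an RHS whose symbols are all nullable.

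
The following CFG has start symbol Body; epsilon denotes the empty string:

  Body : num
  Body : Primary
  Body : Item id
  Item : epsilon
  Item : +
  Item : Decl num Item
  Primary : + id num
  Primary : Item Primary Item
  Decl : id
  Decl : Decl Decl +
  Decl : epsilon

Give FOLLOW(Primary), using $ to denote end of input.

{ $, +, id, num }

In Body : Primary: Primary is at the end, add FOLLOW(Body) = { $ }.
In Primary : Item Primary Item: add FIRST(Item)\{epsilon} = { +, id, num }.
  Since Item is nullable, also add FOLLOW(Primary) = { $, +, id, num }.
Union: FOLLOW(Primary) = { $, +, id, num }.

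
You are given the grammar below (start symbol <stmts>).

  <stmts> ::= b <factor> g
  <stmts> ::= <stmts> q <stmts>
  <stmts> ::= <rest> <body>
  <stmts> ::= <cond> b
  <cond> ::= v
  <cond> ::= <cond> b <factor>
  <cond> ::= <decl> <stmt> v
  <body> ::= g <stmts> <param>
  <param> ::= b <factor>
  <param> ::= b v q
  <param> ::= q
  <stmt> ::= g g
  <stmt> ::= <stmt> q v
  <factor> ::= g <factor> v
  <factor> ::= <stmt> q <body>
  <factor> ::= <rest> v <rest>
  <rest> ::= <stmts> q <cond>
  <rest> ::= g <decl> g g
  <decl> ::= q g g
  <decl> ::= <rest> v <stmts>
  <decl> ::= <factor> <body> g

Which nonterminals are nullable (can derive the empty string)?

No nonterminal has an empty production or an RHS whose symbols are all nullable.

{ } (none)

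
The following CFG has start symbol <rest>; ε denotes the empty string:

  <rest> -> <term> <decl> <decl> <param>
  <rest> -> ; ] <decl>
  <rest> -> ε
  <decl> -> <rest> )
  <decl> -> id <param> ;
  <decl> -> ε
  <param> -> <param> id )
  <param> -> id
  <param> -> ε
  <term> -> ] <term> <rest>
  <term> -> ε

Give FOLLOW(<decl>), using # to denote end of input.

In <rest> -> <term> <decl> <decl> <param>: add FIRST(<decl> <param>)\{ε} = { ), ;, ], id }.
  Since <decl> <param> is nullable, also add FOLLOW(<rest>) = { #, ), ;, ], id }.
In <rest> -> <term> <decl> <decl> <param>: add FIRST(<param>)\{ε} = { id }.
  Since <param> is nullable, also add FOLLOW(<rest>) = { #, ), ;, ], id }.
In <rest> -> ; ] <decl>: <decl> is at the end, add FOLLOW(<rest>) = { #, ), ;, ], id }.
Union: FOLLOW(<decl>) = { #, ), ;, ], id }.

{ #, ), ;, ], id }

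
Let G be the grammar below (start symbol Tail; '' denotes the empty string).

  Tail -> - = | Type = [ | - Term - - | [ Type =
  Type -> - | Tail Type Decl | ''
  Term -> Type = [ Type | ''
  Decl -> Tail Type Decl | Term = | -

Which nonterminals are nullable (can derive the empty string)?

{ Term, Type }

Directly nullable (have an ''-production): Type, Term.
No other nonterminal has a production whose RHS symbols are all nullable.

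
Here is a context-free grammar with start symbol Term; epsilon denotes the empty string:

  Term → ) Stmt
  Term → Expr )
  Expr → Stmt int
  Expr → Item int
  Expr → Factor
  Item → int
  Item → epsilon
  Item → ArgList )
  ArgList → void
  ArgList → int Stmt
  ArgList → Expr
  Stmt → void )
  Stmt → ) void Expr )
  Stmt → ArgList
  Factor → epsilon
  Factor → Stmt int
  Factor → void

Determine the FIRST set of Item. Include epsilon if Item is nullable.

Item → int contributes {int}.
Item → epsilon contributes epsilon.
From Item → ArgList ): ArgList nullable, take FIRST(ArgList) ∪ {)} = { ), int, void }.
Union: FIRST(Item) = { ), int, void, epsilon }.

{ ), int, void, epsilon }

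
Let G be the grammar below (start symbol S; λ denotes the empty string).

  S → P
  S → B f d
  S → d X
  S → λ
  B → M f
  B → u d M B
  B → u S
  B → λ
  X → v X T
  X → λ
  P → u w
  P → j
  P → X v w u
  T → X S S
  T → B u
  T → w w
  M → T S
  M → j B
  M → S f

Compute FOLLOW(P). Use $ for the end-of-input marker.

{ $, d, f, j, u, v, w }

In S → P: P is at the end, add FOLLOW(S) = { $, d, f, j, u, v, w }.
Union: FOLLOW(P) = { $, d, f, j, u, v, w }.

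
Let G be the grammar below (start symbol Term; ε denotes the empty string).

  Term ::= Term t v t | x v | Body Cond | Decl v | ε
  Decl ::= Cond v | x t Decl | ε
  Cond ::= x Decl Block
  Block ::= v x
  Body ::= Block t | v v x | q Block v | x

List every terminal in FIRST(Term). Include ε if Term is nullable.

From Term ::= Term t v t: Term nullable, take FIRST(Term) ∪ {t} = { q, t, v, x }.
Term ::= x v contributes {x}.
From Term ::= Body Cond: add FIRST(Body) = { q, v, x }.
From Term ::= Decl v: Decl nullable, take FIRST(Decl) ∪ {v} = { v, x }.
Term ::= ε contributes ε.
Union: FIRST(Term) = { q, t, v, x, ε }.

{ q, t, v, x, ε }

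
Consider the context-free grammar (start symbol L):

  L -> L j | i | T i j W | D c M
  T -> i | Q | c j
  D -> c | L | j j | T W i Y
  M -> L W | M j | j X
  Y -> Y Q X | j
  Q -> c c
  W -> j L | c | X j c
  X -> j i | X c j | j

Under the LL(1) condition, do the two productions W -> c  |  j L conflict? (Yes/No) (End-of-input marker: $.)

No

FIRST(c) = { c } and FIRST(j L) = { j }.
The FIRST sets are disjoint and neither alternative is nullable — no conflict.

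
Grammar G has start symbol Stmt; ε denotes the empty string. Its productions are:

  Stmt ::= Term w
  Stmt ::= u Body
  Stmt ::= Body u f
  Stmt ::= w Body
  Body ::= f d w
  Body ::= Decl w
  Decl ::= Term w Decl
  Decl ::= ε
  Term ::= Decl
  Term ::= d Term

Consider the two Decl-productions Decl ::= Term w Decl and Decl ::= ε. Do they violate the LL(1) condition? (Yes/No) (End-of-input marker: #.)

Yes

FIRST(Term w Decl) = { d, w } and FIRST(ε) = { ε }.
The second alternative is nullable and FOLLOW(Decl) = { w } shares w with FIRST of the first — conflict.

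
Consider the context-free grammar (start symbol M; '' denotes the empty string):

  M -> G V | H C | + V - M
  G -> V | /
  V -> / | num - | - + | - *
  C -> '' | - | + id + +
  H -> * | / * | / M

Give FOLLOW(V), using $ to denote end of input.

{ $, +, -, /, num }

In M -> G V: V is at the end, add FOLLOW(M) = { $, +, - }.
In M -> + V - M: add FIRST(- M) = { - }.
In G -> V: V is at the end, add FOLLOW(G) = { -, /, num }.
Union: FOLLOW(V) = { $, +, -, /, num }.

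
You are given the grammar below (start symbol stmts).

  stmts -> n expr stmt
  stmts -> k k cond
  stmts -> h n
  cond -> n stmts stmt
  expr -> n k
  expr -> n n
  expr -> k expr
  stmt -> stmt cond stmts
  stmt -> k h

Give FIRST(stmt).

{ k }

From stmt -> stmt cond stmts: add FIRST(stmt) = { k }.
stmt -> k h contributes {k}.
Union: FIRST(stmt) = { k }.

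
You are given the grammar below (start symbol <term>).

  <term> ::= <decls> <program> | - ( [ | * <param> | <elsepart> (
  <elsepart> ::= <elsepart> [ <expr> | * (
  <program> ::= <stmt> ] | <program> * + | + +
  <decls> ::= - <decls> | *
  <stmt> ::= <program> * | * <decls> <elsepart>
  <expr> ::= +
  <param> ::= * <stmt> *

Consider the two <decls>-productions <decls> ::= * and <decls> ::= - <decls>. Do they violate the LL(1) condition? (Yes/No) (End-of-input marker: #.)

No

FIRST(*) = { * } and FIRST(- <decls>) = { - }.
The FIRST sets are disjoint and neither alternative is nullable — no conflict.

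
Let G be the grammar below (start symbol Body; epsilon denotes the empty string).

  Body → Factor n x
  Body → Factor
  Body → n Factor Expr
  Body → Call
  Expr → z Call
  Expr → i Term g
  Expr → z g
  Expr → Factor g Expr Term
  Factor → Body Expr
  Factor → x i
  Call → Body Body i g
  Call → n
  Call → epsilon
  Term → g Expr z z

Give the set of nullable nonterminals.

{ Body, Call }

Directly nullable (have an epsilon-production): Call.
Body → Call with every symbol nullable, so Body is nullable.
No other nonterminal has a production whose RHS symbols are all nullable.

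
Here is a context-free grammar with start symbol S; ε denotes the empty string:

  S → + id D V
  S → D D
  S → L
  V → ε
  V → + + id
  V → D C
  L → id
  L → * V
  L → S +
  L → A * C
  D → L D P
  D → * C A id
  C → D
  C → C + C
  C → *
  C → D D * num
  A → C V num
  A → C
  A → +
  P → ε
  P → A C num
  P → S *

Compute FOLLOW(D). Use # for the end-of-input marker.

In S → + id D V: add FIRST(V)\{ε} = { *, +, id }.
  Since V is nullable, also add FOLLOW(S) = { #, *, + }.
In S → D D: add FIRST(D) = { *, +, id }.
In S → D D: D is at the end, add FOLLOW(S) = { #, *, + }.
In V → D C: add FIRST(C) = { *, +, id }.
In D → L D P: add FIRST(P)\{ε} = { *, +, id }.
  Since P is nullable, also add FOLLOW(D) = { #, *, +, id, num }.
In C → D: D is at the end, add FOLLOW(C) = { #, *, +, id, num }.
In C → D D * num: add FIRST(D * num) = { *, +, id }.
In C → D D * num: add FIRST(* num) = { * }.
Union: FOLLOW(D) = { #, *, +, id, num }.

{ #, *, +, id, num }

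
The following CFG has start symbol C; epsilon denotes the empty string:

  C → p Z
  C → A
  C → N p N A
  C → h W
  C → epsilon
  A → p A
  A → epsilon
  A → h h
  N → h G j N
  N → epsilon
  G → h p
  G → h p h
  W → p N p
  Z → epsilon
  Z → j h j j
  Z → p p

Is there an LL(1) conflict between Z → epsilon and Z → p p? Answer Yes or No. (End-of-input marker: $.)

FIRST(epsilon) = { epsilon } and FIRST(p p) = { p }.
The first is nullable but FOLLOW(Z) = { $ } is disjoint from FIRST of the second.

No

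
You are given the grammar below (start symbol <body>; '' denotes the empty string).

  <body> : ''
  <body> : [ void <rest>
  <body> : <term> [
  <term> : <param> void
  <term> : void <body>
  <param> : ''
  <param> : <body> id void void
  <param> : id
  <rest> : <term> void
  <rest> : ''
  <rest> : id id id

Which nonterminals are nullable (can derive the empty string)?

{ <body>, <param>, <rest> }

Directly nullable (have an ''-production): <body>, <param>, <rest>.
No other nonterminal has a production whose RHS symbols are all nullable.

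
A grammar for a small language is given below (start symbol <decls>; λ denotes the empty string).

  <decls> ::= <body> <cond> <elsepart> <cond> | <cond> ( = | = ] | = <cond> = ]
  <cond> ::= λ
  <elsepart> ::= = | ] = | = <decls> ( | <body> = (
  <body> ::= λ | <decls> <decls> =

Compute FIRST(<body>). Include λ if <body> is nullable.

{ (, =, ], λ }

<body> ::= λ contributes λ.
From <body> ::= <decls> <decls> =: add FIRST(<decls>) = { (, =, ] }.
Union: FIRST(<body>) = { (, =, ], λ }.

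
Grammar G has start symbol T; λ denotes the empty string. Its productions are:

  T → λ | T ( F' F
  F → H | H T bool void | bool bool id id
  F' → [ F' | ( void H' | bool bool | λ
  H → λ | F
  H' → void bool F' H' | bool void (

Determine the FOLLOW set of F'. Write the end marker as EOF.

In T → T ( F' F: add FIRST(F)\{λ} = { (, bool }.
  Since F is nullable, also add FOLLOW(T) = { EOF, (, bool }.
In F' → [ F': F' is at the end, add FOLLOW(F') = { EOF, (, bool, void }.
In H' → void bool F' H': add FIRST(H') = { bool, void }.
Union: FOLLOW(F') = { EOF, (, bool, void }.

{ EOF, (, bool, void }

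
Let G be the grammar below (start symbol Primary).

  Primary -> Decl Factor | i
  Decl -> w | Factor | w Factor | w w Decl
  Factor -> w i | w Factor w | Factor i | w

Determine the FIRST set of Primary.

From Primary -> Decl Factor: add FIRST(Decl) = { w }.
Primary -> i contributes {i}.
Union: FIRST(Primary) = { i, w }.

{ i, w }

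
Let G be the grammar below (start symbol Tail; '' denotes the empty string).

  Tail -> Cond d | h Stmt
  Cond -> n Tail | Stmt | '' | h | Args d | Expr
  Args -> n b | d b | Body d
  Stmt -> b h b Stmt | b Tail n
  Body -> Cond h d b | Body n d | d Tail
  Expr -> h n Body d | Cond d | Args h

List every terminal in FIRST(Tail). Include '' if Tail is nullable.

From Tail -> Cond d: Cond nullable, take FIRST(Cond) ∪ {d} = { b, d, h, n }.
Tail -> h Stmt contributes {h}.
Union: FIRST(Tail) = { b, d, h, n }.

{ b, d, h, n }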